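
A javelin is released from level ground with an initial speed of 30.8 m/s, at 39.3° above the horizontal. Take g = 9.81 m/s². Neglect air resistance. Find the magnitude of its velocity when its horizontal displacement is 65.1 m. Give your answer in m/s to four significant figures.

24.92 m/s

Horizontal component vₓ = 30.80 cos 39.3° = 23.83 m/s; vertical v_y0 = 30.80 sin 39.3° = 19.51 m/s.
x = vₓ t ⇒ t = 65.1/23.83 = 2.731 s.
Vertical velocity there: v_y = v_y0 − g t = 19.51 − 9.81 × 2.731 = −7.287 m/s.
Speed: √(vₓ² + v_y²) = √(23.83² + 7.287²) = 24.92 m/s.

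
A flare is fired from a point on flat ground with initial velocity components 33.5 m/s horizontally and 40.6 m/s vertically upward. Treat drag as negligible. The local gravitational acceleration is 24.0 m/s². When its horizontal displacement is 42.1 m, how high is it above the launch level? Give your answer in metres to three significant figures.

32.1 m

Time to reach x = 42.1 m: t = x/vₓ = 42.1/33.50 = 1.257 s.
Height: y = v_y0 t − ½ g t² = 40.60 × 1.257 − 12.00 × 1.257² = 51.02 − 18.95 = 32.07 m.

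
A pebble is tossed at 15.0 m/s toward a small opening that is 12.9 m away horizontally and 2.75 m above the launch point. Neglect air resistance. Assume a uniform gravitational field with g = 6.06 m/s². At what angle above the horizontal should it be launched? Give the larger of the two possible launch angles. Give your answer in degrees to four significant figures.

Trajectory: y = x tanθ − g x² (1 + tan²θ)/(2v₀²). With x = 12.9, y = 2.75, v₀ = 15.0, g = 6.06:
2.241 tan²θ − 12.9 tanθ + (4.991) = 0.
tanθ = [12.9 ± √(12.9² − 4 × 2.241 × (4.991))] / (2 × 2.241) = (12.9 ± 11.03) / 4.482, giving tanθ = 0.4171 or 5.339.
θ = 22.64° or 79.39°; the larger is 79.39°.

79.39°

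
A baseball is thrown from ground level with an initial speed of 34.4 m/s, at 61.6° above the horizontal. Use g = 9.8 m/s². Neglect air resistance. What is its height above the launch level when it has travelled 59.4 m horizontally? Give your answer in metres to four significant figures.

Components: vₓ = 34.40 cos 61.6° = 16.36 m/s, v_y0 = 34.40 sin 61.6° = 30.26 m/s.
At x = 59.4 m, t = x/vₓ = 59.4/16.36 = 3.630 s.
Height: y = v_y0 t − ½ g t² = 30.26 × 3.630 − 4.900 × 3.630² = 109.9 − 64.58 = 45.27 m.

45.27 m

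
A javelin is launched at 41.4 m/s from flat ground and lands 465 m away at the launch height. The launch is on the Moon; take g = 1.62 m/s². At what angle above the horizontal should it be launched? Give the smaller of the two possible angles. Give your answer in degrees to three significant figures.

13.0°

Level-ground range R = v₀² sin(2θ)/g ⇒ sin(2θ) = gR/v₀² = 1.62 × 465 / 41.4² = 0.4395.
2θ = 26.07° or 180° − 26.07° = 153.9°, so θ = 13.04° or 76.96°.
The smaller angle is 13.04°.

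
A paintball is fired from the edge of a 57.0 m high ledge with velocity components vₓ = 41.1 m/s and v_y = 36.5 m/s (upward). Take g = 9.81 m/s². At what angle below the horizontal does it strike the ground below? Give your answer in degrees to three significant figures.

50.3°

With up positive and y = 0 at the ground: y(t) = 57.0 + (36.50) t − 4.905 t². Setting y = 0 and taking the positive root: t = [36.50 + √(36.50² + 2·9.81·57.0)] / 9.81 = (36.50 + 49.50) / 9.81 = 8.767 s.
At impact: v_y = v_y0 − g t = −49.50 m/s; vₓ = 41.10 m/s.
Angle below horizontal: arctan(|v_y|/vₓ) = arctan(49.50/41.10) = 50.30°.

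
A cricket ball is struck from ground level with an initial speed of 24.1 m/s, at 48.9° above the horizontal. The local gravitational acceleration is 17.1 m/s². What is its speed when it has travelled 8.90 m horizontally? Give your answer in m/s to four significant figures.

18.00 m/s

Resolve: vₓ = 24.10 cos 48.9° = 15.84 m/s and v_y0 = 24.10 sin 48.9° = 18.16 m/s.
Time to reach x = 8.90 m: t = x/vₓ = 8.90/15.84 = 0.5618 s.
Vertical velocity there: v_y = v_y0 − g t = 18.16 − 17.1 × 0.5618 = 8.555 m/s.
Speed: √(vₓ² + v_y²) = √(15.84² + 8.555²) = 18.00 m/s.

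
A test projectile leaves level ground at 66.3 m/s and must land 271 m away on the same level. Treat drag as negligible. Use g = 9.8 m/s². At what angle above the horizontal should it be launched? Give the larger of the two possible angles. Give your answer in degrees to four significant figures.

From R = (v₀²/g) sin 2θ: sin 2θ = 9.80 × 271 / 4395.7 = 0.6042.
2θ = 37.17° or 180° − 37.17° = 142.8°, so θ = 18.59° or 71.41°.
The larger angle is 71.41°.

71.41°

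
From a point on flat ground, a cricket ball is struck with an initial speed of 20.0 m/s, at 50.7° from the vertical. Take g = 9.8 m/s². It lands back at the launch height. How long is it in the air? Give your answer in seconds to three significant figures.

2.59 s

Resolve: vₓ = 20.00 sin 50.7° = 15.48 m/s and v_y0 = 20.00 cos 50.7° = 12.67 m/s.
It returns to y = 0 when t = 2 v_y0 / g = 2(12.67)/9.80 = 2.585 s.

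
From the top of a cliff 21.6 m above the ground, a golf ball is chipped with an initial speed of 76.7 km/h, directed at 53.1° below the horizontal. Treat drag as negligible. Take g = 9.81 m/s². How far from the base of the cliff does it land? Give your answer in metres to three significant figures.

12.6 m

Convert: 76.7 km/h = 76.7/3.6 = 21.31 m/s.
Components: vₓ = 21.31 cos 53.1° = 12.79 m/s, v_y0 = −17.04 m/s (downward).
With up positive and y = 0 at the ground: y(t) = 21.6 + (−17.04) t − 4.905 t². Setting y = 0 and taking the positive root: t = [−17.04 + √(17.04² + 2·9.81·21.6)] / 9.81 = (−17.04 + 26.72) / 9.81 = 0.9872 s.
Horizontal distance: R = vₓ t = 12.79 × 0.9872 = 12.63 m.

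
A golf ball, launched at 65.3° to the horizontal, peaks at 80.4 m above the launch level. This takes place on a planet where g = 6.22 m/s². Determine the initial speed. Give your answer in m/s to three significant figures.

At the peak v_y = 0, so v_y0 = √(2gH) = √(2 × 6.22 × 80.4) = 31.63 m/s.
v_y0 = v₀ sin θ ⇒ v₀ = 31.63 / sin 65.3° = 34.81 m/s.

34.8 m/s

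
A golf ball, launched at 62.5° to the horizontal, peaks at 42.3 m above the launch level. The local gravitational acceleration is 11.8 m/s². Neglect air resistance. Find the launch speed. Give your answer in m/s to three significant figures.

35.6 m/s

At the peak v_y = 0, so v_y0 = √(2gH) = √(2 × 11.8 × 42.3) = 31.60 m/s.
v_y0 = v₀ sin θ ⇒ v₀ = 31.60 / sin 62.5° = 35.62 m/s.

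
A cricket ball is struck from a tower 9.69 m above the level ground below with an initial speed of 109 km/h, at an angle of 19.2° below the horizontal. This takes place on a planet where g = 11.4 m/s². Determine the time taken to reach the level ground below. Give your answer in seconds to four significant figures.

0.6959 s

Convert: 109 km/h = 109/3.6 = 30.28 m/s.
Components: vₓ = 30.28 cos 19.2° = 28.59 m/s, v_y0 = −9.957 m/s (downward).
Vertical motion (up positive, ground at y = 0): 5.700 t² − (−9.957) t − 9.69 = 0, so t = (−9.957 + √(9.957² + 2·11.4·9.69)) / 11.4 = (−9.957 + 17.89) / 11.4 = 0.6959 s.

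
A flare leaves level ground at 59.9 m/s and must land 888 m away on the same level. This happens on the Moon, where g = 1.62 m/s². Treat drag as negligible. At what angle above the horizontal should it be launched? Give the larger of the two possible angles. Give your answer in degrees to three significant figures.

78.2°

From R = (v₀²/g) sin 2θ: sin 2θ = 1.62 × 888 / 3588.0 = 0.4009.
2θ = 23.64° or 180° − 23.64° = 156.4°, so θ = 11.82° or 78.18°.
The larger angle is 78.18°.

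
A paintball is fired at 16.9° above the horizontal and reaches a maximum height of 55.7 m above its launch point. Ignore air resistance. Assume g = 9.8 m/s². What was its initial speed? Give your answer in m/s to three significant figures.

114 m/s

At the peak v_y = 0, so v_y0 = √(2gH) = √(2 × 9.80 × 55.7) = 33.04 m/s.
v_y0 = v₀ sin θ ⇒ v₀ = 33.04 / sin 16.9° = 113.7 m/s.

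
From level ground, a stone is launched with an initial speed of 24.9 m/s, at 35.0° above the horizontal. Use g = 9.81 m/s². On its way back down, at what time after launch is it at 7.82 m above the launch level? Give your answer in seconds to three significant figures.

Components: vₓ = 24.90 cos 35.0° = 20.40 m/s, v_y0 = 24.90 sin 35.0° = 14.28 m/s.
Set y = v_y0 t − ½ g t² = 7.82: 4.905 t² − 14.28 t + 7.82 = 0.
t = [14.28 ± √(14.28² − 2·9.81·7.82)] / 9.81 = (14.28 ± 7.110) / 9.81, so t = 0.7311 s or t = 2.181 s.
The descending-branch root is 2.181 s.

2.18 s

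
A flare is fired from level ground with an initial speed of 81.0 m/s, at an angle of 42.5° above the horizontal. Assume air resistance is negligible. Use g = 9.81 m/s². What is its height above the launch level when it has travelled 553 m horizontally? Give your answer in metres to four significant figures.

86.14 m

Horizontal component vₓ = 81.00 cos 42.5° = 59.72 m/s; vertical v_y0 = 81.00 sin 42.5° = 54.72 m/s.
Time to reach x = 553 m: t = x/vₓ = 553/59.72 = 9.260 s.
Height: y = v_y0 t − ½ g t² = 54.72 × 9.260 − 4.905 × 9.260² = 506.7 − 420.6 = 86.14 m.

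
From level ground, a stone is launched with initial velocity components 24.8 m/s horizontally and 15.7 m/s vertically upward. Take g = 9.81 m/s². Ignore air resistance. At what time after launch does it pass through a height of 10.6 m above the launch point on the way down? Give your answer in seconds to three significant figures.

2.23 s

Require v_y0 t − ½ g t² = 10.6, i.e. 4.905 t² − 15.70 t + 10.6 = 0.
t = [15.70 ± √(15.70² − 2·9.81·10.6)] / 9.81 = (15.70 ± 6.206) / 9.81, so t = 0.9678 s or t = 2.233 s.
The descending-branch root is 2.233 s.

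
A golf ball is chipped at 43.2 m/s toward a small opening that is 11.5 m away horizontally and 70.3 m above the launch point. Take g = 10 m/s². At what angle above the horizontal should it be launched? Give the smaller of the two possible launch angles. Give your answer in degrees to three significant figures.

Trajectory: y = x tanθ − g x² (1 + tan²θ)/(2v₀²). With x = 11.5, y = 70.3, v₀ = 43.2, g = 10.0:
0.3543 tan²θ − 11.5 tanθ + (70.65) = 0.
tanθ = [11.5 ± √(11.5² − 4 × 0.3543 × (70.65))] / (2 × 0.3543) = (11.5 ± 5.667) / 0.7086, giving tanθ = 8.232 or 24.22.
θ = 83.07° or 87.64°; the smaller is 83.07°.

83.1°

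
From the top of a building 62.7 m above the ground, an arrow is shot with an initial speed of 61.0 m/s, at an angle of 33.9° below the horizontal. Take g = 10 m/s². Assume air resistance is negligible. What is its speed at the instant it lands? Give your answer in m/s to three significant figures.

70.5 m/s

Components: vₓ = 61.00 cos 33.9° = 50.63 m/s, v_y0 = −34.02 m/s (downward).
The projectile lands when y = 62.7 + (−34.02) t − ½·10.0·t² = 0. Positive root: t = (−34.02 + √(34.02² + 2·10.0·62.7)) / 10.0 = (−34.02 + 49.11) / 10.0 = 1.508 s.
Vertical velocity at impact: v_y = v_y0 − g t = −34.02 − 10.0 × 1.508 = −49.11 m/s.
Speed: |v| = √(vₓ² + v_y²) = √(50.63² + 49.11²) = 70.53 m/s.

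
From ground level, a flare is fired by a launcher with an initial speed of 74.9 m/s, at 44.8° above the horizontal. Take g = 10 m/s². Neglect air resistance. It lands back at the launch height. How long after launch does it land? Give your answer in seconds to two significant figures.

Horizontal component vₓ = 74.90 cos 44.8° = 53.15 m/s; vertical v_y0 = 74.90 sin 44.8° = 52.78 m/s.
It returns to y = 0 when t = 2 v_y0 / g = 2(52.78)/10.0 = 10.56 s.

11 s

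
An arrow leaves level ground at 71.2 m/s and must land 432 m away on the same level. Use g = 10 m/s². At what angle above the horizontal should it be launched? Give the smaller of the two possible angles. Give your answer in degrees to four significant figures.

29.22°

R = v₀² sin 2θ / g gives sin 2θ = gR/v₀² = 10.0·432/71.2² = 0.8522.
2θ = 58.45° or 180° − 58.45° = 121.6°, so θ = 29.22° or 60.78°.
The smaller angle is 29.22°.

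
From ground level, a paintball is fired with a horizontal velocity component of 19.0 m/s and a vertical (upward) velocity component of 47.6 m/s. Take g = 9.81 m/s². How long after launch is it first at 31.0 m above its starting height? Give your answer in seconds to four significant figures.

0.7020 s

Height y(t) = 47.60 t − 4.905 t² = 31.0 gives 4.905 t² − 47.60 t + 31.0 = 0.
Quadratic formula: t = (47.60 ± √1657.5) / 9.81 = (47.60 ± 40.71) / 9.81 → t = 0.7020 s or 9.002 s.
The first (ascending) time is 0.7020 s.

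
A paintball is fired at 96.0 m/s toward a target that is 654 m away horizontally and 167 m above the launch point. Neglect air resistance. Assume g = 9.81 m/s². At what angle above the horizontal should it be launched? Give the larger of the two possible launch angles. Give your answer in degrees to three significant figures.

63.6°

Trajectory: y = x tanθ − g x² (1 + tan²θ)/(2v₀²). With x = 654, y = 167, v₀ = 96.0, g = 9.81:
227.6 tan²θ − 654 tanθ + (394.6) = 0.
tanθ = [654 ± √(654² − 4 × 227.6 × (394.6))] / (2 × 227.6) = (654 ± 261.5) / 455.3, giving tanθ = 0.8622 or 2.011.
θ = 40.77° or 63.56°; the larger is 63.56°.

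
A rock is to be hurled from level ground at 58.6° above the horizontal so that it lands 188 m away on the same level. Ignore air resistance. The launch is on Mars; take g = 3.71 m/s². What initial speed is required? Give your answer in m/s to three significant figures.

Level-ground range: R = v₀² sin(2θ)/g, so v₀ = √(gR / sin 2θ).
v₀ = √(3.71 × 188 / sin 117.2°) = √(697.5 / 0.8894) = √784.20 = 28.00 m/s.

28.0 m/s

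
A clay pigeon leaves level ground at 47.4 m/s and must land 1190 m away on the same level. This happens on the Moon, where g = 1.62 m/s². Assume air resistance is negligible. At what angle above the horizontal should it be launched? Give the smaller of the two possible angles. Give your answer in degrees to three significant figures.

Level-ground range R = v₀² sin(2θ)/g ⇒ sin(2θ) = gR/v₀² = 1.62 × 1190 / 47.4² = 0.8580.
2θ = 59.10° or 180° − 59.10° = 120.9°, so θ = 29.55° or 60.45°.
The smaller angle is 29.55°.

29.5°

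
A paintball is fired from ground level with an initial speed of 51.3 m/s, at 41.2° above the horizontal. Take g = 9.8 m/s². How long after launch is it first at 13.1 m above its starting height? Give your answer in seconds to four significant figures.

0.4123 s

Horizontal component vₓ = 51.30 cos 41.2° = 38.60 m/s; vertical v_y0 = 51.30 sin 41.2° = 33.79 m/s.
Require v_y0 t − ½ g t² = 13.1, i.e. 4.900 t² − 33.79 t + 13.1 = 0.
t = [33.79 ± √(33.79² − 2·9.80·13.1)] / 9.80 = (33.79 ± 29.75) / 9.80, so t = 0.4123 s or t = 6.484 s.
The first (ascending) time is 0.4123 s.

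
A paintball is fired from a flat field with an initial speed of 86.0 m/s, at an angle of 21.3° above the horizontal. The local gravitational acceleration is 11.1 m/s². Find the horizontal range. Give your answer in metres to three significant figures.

Horizontal component vₓ = 86.00 cos 21.3° = 80.13 m/s; vertical v_y0 = 86.00 sin 21.3° = 31.24 m/s.
Flight time T = 2 v_y0 / g = 5.629 s.
Range: R = vₓ T = 80.13 × 5.629 = 451.0 m.

451 m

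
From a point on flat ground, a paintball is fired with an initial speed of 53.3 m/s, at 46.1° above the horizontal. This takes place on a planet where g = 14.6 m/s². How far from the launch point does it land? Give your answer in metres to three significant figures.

vₓ = 53.30 cos 46.1° = 36.96 m/s; v_y0 = 53.30 sin 46.1° = 38.41 m/s.
Time aloft: T = 2 v_y0 / g = 2 × 38.41 / 14.6 = 5.261 s.
Range: R = vₓ T = 36.96 × 5.261 = 194.4 m.

194 m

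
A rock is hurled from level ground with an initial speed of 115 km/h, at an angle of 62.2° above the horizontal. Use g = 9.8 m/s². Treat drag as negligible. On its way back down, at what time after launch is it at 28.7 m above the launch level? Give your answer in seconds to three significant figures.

4.45 s

Convert: 115 km/h = 115/3.6 = 31.94 m/s.
vₓ = 31.94 cos 62.2° = 14.90 m/s; v_y0 = 31.94 sin 62.2° = 28.26 m/s.
Set y = v_y0 t − ½ g t² = 28.7: 4.900 t² − 28.26 t + 28.7 = 0.
Quadratic formula: t = (28.26 ± √235.96) / 9.80 = (28.26 ± 15.36) / 9.80 → t = 1.316 s or 4.451 s.
The descending-branch root is 4.451 s.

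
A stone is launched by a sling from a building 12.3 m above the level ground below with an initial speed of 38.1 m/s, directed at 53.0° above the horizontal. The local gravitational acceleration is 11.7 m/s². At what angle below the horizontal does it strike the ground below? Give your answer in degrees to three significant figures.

vₓ = 38.10 cos 53.0° = 22.93 m/s; v_y0 = 38.10 sin 53.0° = 30.43 m/s.
With up positive and y = 0 at the ground: y(t) = 12.3 + (30.43) t − 5.850 t². Setting y = 0 and taking the positive root: t = [30.43 + √(30.43² + 2·11.7·12.3)] / 11.7 = (30.43 + 34.84) / 11.7 = 5.578 s.
At impact: v_y = v_y0 − g t = −34.84 m/s; vₓ = 22.93 m/s.
Angle below horizontal: arctan(|v_y|/vₓ) = arctan(34.84/22.93) = 56.65°.

56.6°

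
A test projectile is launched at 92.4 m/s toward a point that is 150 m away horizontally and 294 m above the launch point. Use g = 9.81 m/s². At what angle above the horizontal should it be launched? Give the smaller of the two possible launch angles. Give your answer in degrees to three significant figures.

Trajectory: y = x tanθ − g x² (1 + tan²θ)/(2v₀²). With x = 150, y = 294, v₀ = 92.4, g = 9.81:
12.93 tan²θ − 150 tanθ + (306.9) = 0.
tanθ = [150 ± √(150² − 4 × 12.93 × (306.9))] / (2 × 12.93) = (150 ± 81.43) / 25.85, giving tanθ = 2.652 or 8.952.
θ = 69.34° or 83.63°; the smaller is 69.34°.

69.3°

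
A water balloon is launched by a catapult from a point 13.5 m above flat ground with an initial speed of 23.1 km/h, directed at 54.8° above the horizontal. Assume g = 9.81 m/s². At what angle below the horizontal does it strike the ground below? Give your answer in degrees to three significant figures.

Convert: 23.1 km/h = 23.1/3.6 = 6.417 m/s.
Resolve: vₓ = 6.417 cos 54.8° = 3.699 m/s and v_y0 = 6.417 sin 54.8° = 5.243 m/s.
Vertical motion (up positive, ground at y = 0): 4.905 t² − (5.243) t − 13.5 = 0, so t = (5.243 + √(5.243² + 2·9.81·13.5)) / 9.81 = (5.243 + 17.10) / 9.81 = 2.277 s.
At impact: v_y = v_y0 − g t = −17.10 m/s; vₓ = 3.699 m/s.
Angle below horizontal: arctan(|v_y|/vₓ) = arctan(17.10/3.699) = 77.79°.

77.8°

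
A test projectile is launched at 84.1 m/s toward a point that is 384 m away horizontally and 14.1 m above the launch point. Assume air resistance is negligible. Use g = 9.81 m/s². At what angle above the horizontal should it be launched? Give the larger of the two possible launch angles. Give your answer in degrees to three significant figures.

Trajectory: y = x tanθ − g x² (1 + tan²θ)/(2v₀²). With x = 384, y = 14.1, v₀ = 84.1, g = 9.81:
102.3 tan²θ − 384 tanθ + (116.4) = 0.
tanθ = [384 ± √(384² − 4 × 102.3 × (116.4))] / (2 × 102.3) = (384 ± 316.0) / 204.5, giving tanθ = 0.3325 or 3.423.
θ = 18.39° or 73.71°; the larger is 73.71°.

73.7°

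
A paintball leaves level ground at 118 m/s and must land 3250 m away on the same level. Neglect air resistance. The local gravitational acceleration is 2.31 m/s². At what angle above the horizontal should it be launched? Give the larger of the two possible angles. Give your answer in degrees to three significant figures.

Level-ground range R = v₀² sin(2θ)/g ⇒ sin(2θ) = gR/v₀² = 2.31 × 3250 / 118² = 0.5392.
2θ = 32.63° or 180° − 32.63° = 147.4°, so θ = 16.31° or 73.69°.
The larger angle is 73.69°.

73.7°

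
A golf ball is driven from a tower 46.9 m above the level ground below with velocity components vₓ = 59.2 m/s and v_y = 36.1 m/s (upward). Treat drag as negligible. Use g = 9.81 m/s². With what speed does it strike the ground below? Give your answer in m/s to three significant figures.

The projectile lands when y = 46.9 + (36.10) t − ½·9.81·t² = 0. Positive root: t = (36.10 + √(36.10² + 2·9.81·46.9)) / 9.81 = (36.10 + 47.15) / 9.81 = 8.487 s.
Vertical velocity at impact: v_y = v_y0 − g t = 36.10 − 9.81 × 8.487 = −47.15 m/s.
Speed: |v| = √(vₓ² + v_y²) = √(59.20² + 47.15²) = 75.68 m/s.

75.7 m/s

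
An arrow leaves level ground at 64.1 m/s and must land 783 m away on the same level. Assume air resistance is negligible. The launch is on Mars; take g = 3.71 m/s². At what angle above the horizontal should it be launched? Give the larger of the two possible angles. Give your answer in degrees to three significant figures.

Level-ground range R = v₀² sin(2θ)/g ⇒ sin(2θ) = gR/v₀² = 3.71 × 783 / 64.1² = 0.7070.
2θ = 44.99° or 180° − 44.99° = 135.0°, so θ = 22.50° or 67.50°.
The larger angle is 67.50°.

67.5°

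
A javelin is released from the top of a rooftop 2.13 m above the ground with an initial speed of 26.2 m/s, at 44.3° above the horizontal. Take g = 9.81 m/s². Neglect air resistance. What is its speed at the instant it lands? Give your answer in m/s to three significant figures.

27.0 m/s

Horizontal component vₓ = 26.20 cos 44.3° = 18.75 m/s; vertical v_y0 = 26.20 sin 44.3° = 18.30 m/s.
With up positive and y = 0 at the ground: y(t) = 2.13 + (18.30) t − 4.905 t². Setting y = 0 and taking the positive root: t = [18.30 + √(18.30² + 2·9.81·2.13)] / 9.81 = (18.30 + 19.41) / 9.81 = 3.844 s.
Vertical velocity at impact: v_y = v_y0 − g t = 18.30 − 9.81 × 3.844 = −19.41 m/s.
Speed: |v| = √(vₓ² + v_y²) = √(18.75² + 19.41²) = 26.99 m/s.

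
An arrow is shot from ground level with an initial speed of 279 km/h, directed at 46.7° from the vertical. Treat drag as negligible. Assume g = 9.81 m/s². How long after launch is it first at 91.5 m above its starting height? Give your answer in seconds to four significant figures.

Convert: 279 km/h = 279/3.6 = 77.50 m/s.
Horizontal component vₓ = 77.50 sin 46.7° = 56.40 m/s; vertical v_y0 = 77.50 cos 46.7° = 53.15 m/s.
Set y = v_y0 t − ½ g t² = 91.5: 4.905 t² − 53.15 t + 91.5 = 0.
t = [53.15 ± √(53.15² − 2·9.81·91.5)] / 9.81 = (53.15 ± 32.09) / 9.81, so t = 2.147 s or t = 8.689 s.
The first (ascending) time is 2.147 s.

2.147 s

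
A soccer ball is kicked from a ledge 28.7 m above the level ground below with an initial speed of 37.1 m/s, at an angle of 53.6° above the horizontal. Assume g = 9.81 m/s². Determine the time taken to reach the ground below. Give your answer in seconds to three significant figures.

Components: vₓ = 37.10 cos 53.6° = 22.02 m/s, v_y0 = 37.10 sin 53.6° = 29.86 m/s.
Vertical motion (up positive, ground at y = 0): 4.905 t² − (29.86) t − 28.7 = 0, so t = (29.86 + √(29.86² + 2·9.81·28.7)) / 9.81 = (29.86 + 38.14) / 9.81 = 6.932 s.

6.93 s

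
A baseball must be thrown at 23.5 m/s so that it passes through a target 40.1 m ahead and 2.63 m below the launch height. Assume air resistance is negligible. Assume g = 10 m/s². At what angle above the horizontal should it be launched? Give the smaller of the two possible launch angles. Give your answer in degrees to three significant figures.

18.7°

Trajectory: y = x tanθ − g x² (1 + tan²θ)/(2v₀²). With x = 40.1, y = −2.63, v₀ = 23.5, g = 10.0:
14.56 tan²θ − 40.1 tanθ + (11.93) = 0.
tanθ = [40.1 ± √(40.1² − 4 × 14.56 × (11.93))] / (2 × 14.56) = (40.1 ± 30.22) / 29.12, giving tanθ = 0.3393 or 2.415.
θ = 18.74° or 67.51°; the smaller is 18.74°.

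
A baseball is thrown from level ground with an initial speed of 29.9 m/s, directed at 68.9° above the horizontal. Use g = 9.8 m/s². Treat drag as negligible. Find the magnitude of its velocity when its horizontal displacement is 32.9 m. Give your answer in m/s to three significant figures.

11.0 m/s

vₓ = 29.90 cos 68.9° = 10.76 m/s; v_y0 = 29.90 sin 68.9° = 27.90 m/s.
At x = 32.9 m, t = x/vₓ = 32.9/10.76 = 3.057 s.
Vertical velocity there: v_y = v_y0 − g t = 27.90 − 9.80 × 3.057 = −2.059 m/s.
Speed: √(vₓ² + v_y²) = √(10.76² + 2.059²) = 10.96 m/s.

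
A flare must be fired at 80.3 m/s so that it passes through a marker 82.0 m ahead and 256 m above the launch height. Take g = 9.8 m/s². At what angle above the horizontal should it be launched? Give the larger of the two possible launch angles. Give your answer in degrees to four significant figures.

85.10°

Trajectory: y = x tanθ − g x² (1 + tan²θ)/(2v₀²). With x = 82.0, y = 256, v₀ = 80.3, g = 9.80:
5.110 tan²θ − 82.0 tanθ + (261.1) = 0.
tanθ = [82.0 ± √(82.0² − 4 × 5.110 × (261.1))] / (2 × 5.110) = (82.0 ± 37.25) / 10.22, giving tanθ = 4.379 or 11.67.
θ = 77.14° or 85.10°; the larger is 85.10°.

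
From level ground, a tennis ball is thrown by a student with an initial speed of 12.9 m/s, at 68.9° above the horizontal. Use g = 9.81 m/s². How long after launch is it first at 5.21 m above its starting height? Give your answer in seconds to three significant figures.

0.561 s

Horizontal component vₓ = 12.90 cos 68.9° = 4.644 m/s; vertical v_y0 = 12.90 sin 68.9° = 12.04 m/s.
Set y = v_y0 t − ½ g t² = 5.21: 4.905 t² − 12.04 t + 5.21 = 0.
t = [12.04 ± √(12.04² − 2·9.81·5.21)] / 9.81 = (12.04 ± 6.529) / 9.81, so t = 0.5613 s or t = 1.892 s.
The first (ascending) time is 0.5613 s.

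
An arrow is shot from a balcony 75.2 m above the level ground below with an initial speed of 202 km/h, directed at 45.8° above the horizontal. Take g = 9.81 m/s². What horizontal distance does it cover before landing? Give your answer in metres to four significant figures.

Convert: 202 km/h = 202/3.6 = 56.11 m/s.
Components: vₓ = 56.11 cos 45.8° = 39.12 m/s, v_y0 = 56.11 sin 45.8° = 40.23 m/s.
Vertical motion (up positive, ground at y = 0): 4.905 t² − (40.23) t − 75.2 = 0, so t = (40.23 + √(40.23² + 2·9.81·75.2)) / 9.81 = (40.23 + 55.62) / 9.81 = 9.770 s.
Horizontal distance: R = vₓ t = 39.12 × 9.770 = 382.2 m.

382.2 m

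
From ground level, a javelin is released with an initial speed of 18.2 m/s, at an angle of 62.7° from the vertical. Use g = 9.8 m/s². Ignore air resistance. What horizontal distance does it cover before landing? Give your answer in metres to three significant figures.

27.6 m

Components: vₓ = 18.20 sin 62.7° = 16.17 m/s, v_y0 = 18.20 cos 62.7° = 8.347 m/s.
Flight time T = 2 v_y0 / g = 1.704 s.
Range: R = vₓ T = 16.17 × 1.704 = 27.55 m.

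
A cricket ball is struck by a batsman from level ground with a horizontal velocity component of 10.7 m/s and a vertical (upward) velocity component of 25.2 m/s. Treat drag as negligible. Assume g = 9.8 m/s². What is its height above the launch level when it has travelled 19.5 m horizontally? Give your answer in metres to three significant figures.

29.7 m

At x = 19.5 m, t = x/vₓ = 19.5/10.70 = 1.822 s.
Height: y = v_y0 t − ½ g t² = 25.20 × 1.822 − 4.900 × 1.822² = 45.93 − 16.27 = 29.65 m.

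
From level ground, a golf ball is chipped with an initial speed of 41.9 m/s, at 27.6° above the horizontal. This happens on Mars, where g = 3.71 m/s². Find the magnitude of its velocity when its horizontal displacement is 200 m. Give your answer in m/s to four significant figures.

37.14 m/s

vₓ = 41.90 cos 27.6° = 37.13 m/s; v_y0 = 41.90 sin 27.6° = 19.41 m/s.
At x = 200 m, t = x/vₓ = 200/37.13 = 5.386 s.
Vertical velocity there: v_y = v_y0 − g t = 19.41 − 3.71 × 5.386 = −0.5707 m/s.
Speed: √(vₓ² + v_y²) = √(37.13² + 0.5707²) = 37.14 m/s.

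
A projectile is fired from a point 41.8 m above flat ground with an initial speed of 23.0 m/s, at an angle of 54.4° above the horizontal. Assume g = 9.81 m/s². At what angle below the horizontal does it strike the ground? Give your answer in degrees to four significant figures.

68.62°

Horizontal component vₓ = 23.00 cos 54.4° = 13.39 m/s; vertical v_y0 = 23.00 sin 54.4° = 18.70 m/s.
The projectile lands when y = 41.8 + (18.70) t − ½·9.81·t² = 0. Positive root: t = (18.70 + √(18.70² + 2·9.81·41.8)) / 9.81 = (18.70 + 34.20) / 9.81 = 5.393 s.
At impact: v_y = v_y0 − g t = −34.20 m/s; vₓ = 13.39 m/s.
Angle below horizontal: arctan(|v_y|/vₓ) = arctan(34.20/13.39) = 68.62°.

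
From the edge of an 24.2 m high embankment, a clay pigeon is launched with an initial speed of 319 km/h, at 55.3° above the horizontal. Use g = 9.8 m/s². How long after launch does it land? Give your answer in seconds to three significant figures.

15.2 s

Convert: 319 km/h = 319/3.6 = 88.61 m/s.
vₓ = 88.61 cos 55.3° = 50.44 m/s; v_y0 = 88.61 sin 55.3° = 72.85 m/s.
With up positive and y = 0 at the ground: y(t) = 24.2 + (72.85) t − 4.900 t². Setting y = 0 and taking the positive root: t = [72.85 + √(72.85² + 2·9.80·24.2)] / 9.80 = (72.85 + 76.04) / 9.80 = 15.19 s.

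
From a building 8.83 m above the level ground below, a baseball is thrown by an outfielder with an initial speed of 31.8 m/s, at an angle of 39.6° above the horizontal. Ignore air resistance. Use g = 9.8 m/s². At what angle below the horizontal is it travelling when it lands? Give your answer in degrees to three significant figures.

Resolve: vₓ = 31.80 cos 39.6° = 24.50 m/s and v_y0 = 31.80 sin 39.6° = 20.27 m/s.
The projectile lands when y = 8.83 + (20.27) t − ½·9.80·t² = 0. Positive root: t = (20.27 + √(20.27² + 2·9.80·8.83)) / 9.80 = (20.27 + 24.16) / 9.80 = 4.534 s.
At impact: v_y = v_y0 − g t = −24.16 m/s; vₓ = 24.50 m/s.
Angle below horizontal: arctan(|v_y|/vₓ) = arctan(24.16/24.50) = 44.60°.

44.6°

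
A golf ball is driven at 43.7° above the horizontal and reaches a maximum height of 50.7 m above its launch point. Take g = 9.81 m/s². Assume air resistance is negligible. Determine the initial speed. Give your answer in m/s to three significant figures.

At the peak v_y = 0, so v_y0 = √(2gH) = √(2 × 9.81 × 50.7) = 31.54 m/s.
v_y0 = v₀ sin θ ⇒ v₀ = 31.54 / sin 43.7° = 45.65 m/s.

45.7 m/s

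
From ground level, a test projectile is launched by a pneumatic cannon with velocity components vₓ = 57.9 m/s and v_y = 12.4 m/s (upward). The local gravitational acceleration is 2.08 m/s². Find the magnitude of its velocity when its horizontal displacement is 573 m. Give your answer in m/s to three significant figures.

x = vₓ t ⇒ t = 573/57.90 = 9.896 s.
Vertical velocity there: v_y = v_y0 − g t = 12.40 − 2.08 × 9.896 = −8.184 m/s.
Speed: √(vₓ² + v_y²) = √(57.90² + 8.184²) = 58.48 m/s.

58.5 m/s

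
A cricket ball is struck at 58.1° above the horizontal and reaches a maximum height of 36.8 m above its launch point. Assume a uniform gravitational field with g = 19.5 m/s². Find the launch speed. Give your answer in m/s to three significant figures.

44.6 m/s

At the peak v_y = 0, so v_y0 = √(2gH) = √(2 × 19.5 × 36.8) = 37.88 m/s.
v_y0 = v₀ sin θ ⇒ v₀ = 37.88 / sin 58.1° = 44.62 m/s.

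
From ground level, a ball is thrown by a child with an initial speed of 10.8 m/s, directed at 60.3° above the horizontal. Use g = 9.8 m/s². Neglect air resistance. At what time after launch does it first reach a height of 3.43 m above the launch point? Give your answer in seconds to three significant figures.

Components: vₓ = 10.80 cos 60.3° = 5.351 m/s, v_y0 = 10.80 sin 60.3° = 9.381 m/s.
Set y = v_y0 t − ½ g t² = 3.43: 4.900 t² − 9.381 t + 3.43 = 0.
Quadratic formula: t = (9.381 ± √20.779) / 9.80 = (9.381 ± 4.558) / 9.80 → t = 0.4921 s or 1.422 s.
The first (ascending) time is 0.4921 s.

0.492 s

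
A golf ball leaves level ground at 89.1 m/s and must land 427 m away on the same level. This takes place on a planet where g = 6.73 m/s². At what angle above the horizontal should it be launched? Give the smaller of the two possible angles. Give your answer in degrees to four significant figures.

10.61°

Level-ground range R = v₀² sin(2θ)/g ⇒ sin(2θ) = gR/v₀² = 6.73 × 427 / 89.1² = 0.3620.
2θ = 21.22° or 180° − 21.22° = 158.8°, so θ = 10.61° or 79.39°.
The smaller angle is 10.61°.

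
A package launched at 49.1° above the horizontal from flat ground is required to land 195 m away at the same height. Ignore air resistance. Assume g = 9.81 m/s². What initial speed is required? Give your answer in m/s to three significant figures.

Level-ground range: R = v₀² sin(2θ)/g, so v₀ = √(gR / sin 2θ).
v₀ = √(9.81 × 195 / sin 98.20°) = √(1913 / 0.9898) = √1932.7 = 43.96 m/s.

44.0 m/s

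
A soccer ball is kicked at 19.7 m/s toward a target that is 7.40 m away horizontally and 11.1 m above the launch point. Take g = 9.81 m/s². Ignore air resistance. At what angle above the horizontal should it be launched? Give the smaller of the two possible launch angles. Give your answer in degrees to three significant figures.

62.8°

Trajectory: y = x tanθ − g x² (1 + tan²θ)/(2v₀²). With x = 7.40, y = 11.1, v₀ = 19.7, g = 9.81:
0.6921 tan²θ − 7.40 tanθ + (11.79) = 0.
tanθ = [7.40 ± √(7.40² − 4 × 0.6921 × (11.79))] / (2 × 0.6921) = (7.40 ± 4.703) / 1.384, giving tanθ = 1.949 or 8.743.
θ = 62.83° or 83.48°; the smaller is 62.83°.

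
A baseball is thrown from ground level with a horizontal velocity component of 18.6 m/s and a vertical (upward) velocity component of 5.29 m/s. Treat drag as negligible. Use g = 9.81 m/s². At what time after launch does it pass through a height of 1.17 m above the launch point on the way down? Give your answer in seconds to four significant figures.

0.7678 s

Set y = v_y0 t − ½ g t² = 1.17: 4.905 t² − 5.290 t + 1.17 = 0.
t = [5.290 ± √(5.290² − 2·9.81·1.17)] / 9.81 = (5.290 ± 2.242) / 9.81, so t = 0.3107 s or t = 0.7678 s.
The descending-branch root is 0.7678 s.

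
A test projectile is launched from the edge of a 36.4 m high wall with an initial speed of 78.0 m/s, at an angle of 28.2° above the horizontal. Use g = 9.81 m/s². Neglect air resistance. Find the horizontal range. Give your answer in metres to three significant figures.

577 m

Components: vₓ = 78.00 cos 28.2° = 68.74 m/s, v_y0 = 78.00 sin 28.2° = 36.86 m/s.
With up positive and y = 0 at the ground: y(t) = 36.4 + (36.86) t − 4.905 t². Setting y = 0 and taking the positive root: t = [36.86 + √(36.86² + 2·9.81·36.4)] / 9.81 = (36.86 + 45.53) / 9.81 = 8.398 s.
Horizontal distance: R = vₓ t = 68.74 × 8.398 = 577.3 m.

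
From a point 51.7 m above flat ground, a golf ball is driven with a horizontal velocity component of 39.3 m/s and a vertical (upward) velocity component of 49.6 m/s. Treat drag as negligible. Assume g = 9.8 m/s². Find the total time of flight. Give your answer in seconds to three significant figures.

11.1 s

The projectile lands when y = 51.7 + (49.60) t − ½·9.80·t² = 0. Positive root: t = (49.60 + √(49.60² + 2·9.80·51.7)) / 9.80 = (49.60 + 58.94) / 9.80 = 11.08 s.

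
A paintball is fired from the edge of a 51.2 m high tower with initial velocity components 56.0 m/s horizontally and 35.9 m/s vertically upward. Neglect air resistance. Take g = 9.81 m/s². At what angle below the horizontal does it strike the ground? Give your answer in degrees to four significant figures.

With up positive and y = 0 at the ground: y(t) = 51.2 + (35.90) t − 4.905 t². Setting y = 0 and taking the positive root: t = [35.90 + √(35.90² + 2·9.81·51.2)] / 9.81 = (35.90 + 47.89) / 9.81 = 8.541 s.
At impact: v_y = v_y0 − g t = −47.89 m/s; vₓ = 56.00 m/s.
Angle below horizontal: arctan(|v_y|/vₓ) = arctan(47.89/56.00) = 40.54°.

40.54°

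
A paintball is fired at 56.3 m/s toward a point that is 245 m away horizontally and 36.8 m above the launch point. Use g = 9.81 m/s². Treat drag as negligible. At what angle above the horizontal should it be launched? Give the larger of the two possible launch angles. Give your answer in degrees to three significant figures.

Trajectory: y = x tanθ − g x² (1 + tan²θ)/(2v₀²). With x = 245, y = 36.8, v₀ = 56.3, g = 9.81:
92.89 tan²θ − 245 tanθ + (129.7) = 0.
tanθ = [245 ± √(245² − 4 × 92.89 × (129.7))] / (2 × 92.89) = (245 ± 108.8) / 185.8, giving tanθ = 0.7331 or 1.905.
θ = 36.24° or 62.30°; the larger is 62.30°.

62.3°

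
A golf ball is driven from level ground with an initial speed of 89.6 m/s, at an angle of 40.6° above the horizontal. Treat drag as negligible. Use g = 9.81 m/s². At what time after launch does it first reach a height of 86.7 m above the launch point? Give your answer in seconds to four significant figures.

Components: vₓ = 89.60 cos 40.6° = 68.03 m/s, v_y0 = 89.60 sin 40.6° = 58.31 m/s.
Require v_y0 t − ½ g t² = 86.7, i.e. 4.905 t² − 58.31 t + 86.7 = 0.
Quadratic formula: t = (58.31 ± √1698.9) / 9.81 = (58.31 ± 41.22) / 9.81 → t = 1.742 s or 10.15 s.
The first (ascending) time is 1.742 s.

1.742 s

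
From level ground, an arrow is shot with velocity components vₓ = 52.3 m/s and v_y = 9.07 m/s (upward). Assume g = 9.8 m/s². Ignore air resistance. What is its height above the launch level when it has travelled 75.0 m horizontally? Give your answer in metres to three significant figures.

At x = 75.0 m, t = x/vₓ = 75.0/52.30 = 1.434 s.
Height: y = v_y0 t − ½ g t² = 9.070 × 1.434 − 4.900 × 1.434² = 13.01 − 10.08 = 2.930 m.

2.93 m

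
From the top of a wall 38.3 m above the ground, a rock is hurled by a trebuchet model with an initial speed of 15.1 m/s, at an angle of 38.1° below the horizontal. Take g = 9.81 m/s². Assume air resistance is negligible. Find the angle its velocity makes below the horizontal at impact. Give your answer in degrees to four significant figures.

67.69°

Components: vₓ = 15.10 cos 38.1° = 11.88 m/s, v_y0 = −9.317 m/s (downward).
With up positive and y = 0 at the ground: y(t) = 38.3 + (−9.317) t − 4.905 t². Setting y = 0 and taking the positive root: t = [−9.317 + √(9.317² + 2·9.81·38.3)] / 9.81 = (−9.317 + 28.95) / 9.81 = 2.002 s.
At impact: v_y = v_y0 − g t = −28.95 m/s; vₓ = 11.88 m/s.
Angle below horizontal: arctan(|v_y|/vₓ) = arctan(28.95/11.88) = 67.69°.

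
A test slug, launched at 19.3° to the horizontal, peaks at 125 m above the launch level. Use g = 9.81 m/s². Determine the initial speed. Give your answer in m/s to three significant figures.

150 m/s

At the peak v_y = 0, so v_y0 = √(2gH) = √(2 × 9.81 × 125) = 49.52 m/s.
v_y0 = v₀ sin θ ⇒ v₀ = 49.52 / sin 19.3° = 149.8 m/s.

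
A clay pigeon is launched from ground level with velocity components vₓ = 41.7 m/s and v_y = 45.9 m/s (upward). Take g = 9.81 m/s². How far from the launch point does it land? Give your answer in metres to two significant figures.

Time aloft: T = 2 v_y0 / g = 2 × 45.90 / 9.81 = 9.358 s.
Horizontal distance R = vₓ T = 41.70 × 9.358 = 390.2 m.

390 m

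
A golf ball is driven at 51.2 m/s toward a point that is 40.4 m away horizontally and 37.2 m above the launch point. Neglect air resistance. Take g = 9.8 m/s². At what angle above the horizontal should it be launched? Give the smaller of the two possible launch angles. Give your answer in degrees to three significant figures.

Trajectory: y = x tanθ − g x² (1 + tan²θ)/(2v₀²). With x = 40.4, y = 37.2, v₀ = 51.2, g = 9.80:
3.051 tan²θ − 40.4 tanθ + (40.25) = 0.
tanθ = [40.4 ± √(40.4² − 4 × 3.051 × (40.25))] / (2 × 3.051) = (40.4 ± 33.78) / 6.102, giving tanθ = 1.085 or 12.16.
θ = 47.34° or 85.30°; the smaller is 47.34°.

47.3°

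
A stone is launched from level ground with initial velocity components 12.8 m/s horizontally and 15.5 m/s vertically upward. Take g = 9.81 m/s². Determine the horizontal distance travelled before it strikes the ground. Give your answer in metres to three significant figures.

40.4 m

Flight time T = 2 v_y0 / g = 3.160 s.
Range: R = vₓ T = 12.80 × 3.160 = 40.45 m.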